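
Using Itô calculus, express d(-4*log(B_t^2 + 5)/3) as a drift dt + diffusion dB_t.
d(-4*log(B_t^2 + 5)/3) = (4*(B_t^2 - 5)/(3*(B_t^2 + 5)^2)) dt + (-8*B_t/(3*B_t^2 + 15)) dB_t

Itô's formula for f(B_t) gives d f(B_t) = f'(B_t) dB_t + (1/2) f''(B_t) dt. Compute derivatives of f(x) = -4*log(x^2 + 5)/3:
  f'(x)  = -8*x/(3*x^2 + 15)
  f''(x) = 8*(x^2 - 5)/(3*(x^2 + 5)^2)
Substitute x = B_t and multiply the f'' term by 1/2:
  drift     = (1/2) * (8*(x^2 - 5)/(3*(x^2 + 5)^2)) evaluated at B_t = 4*(B_t^2 - 5)/(3*(B_t^2 + 5)^2)
  diffusion = (-8*x/(3*x^2 + 15)) evaluated at B_t = -8*B_t/(3*B_t^2 + 15)
Therefore d(-4*log(B_t^2 + 5)/3) = (4*(B_t^2 - 5)/(3*(B_t^2 + 5)^2)) dt + (-8*B_t/(3*B_t^2 + 15)) dB_t.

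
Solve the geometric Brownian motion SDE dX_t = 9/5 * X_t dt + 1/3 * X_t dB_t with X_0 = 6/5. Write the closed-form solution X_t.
X_t = 6/5 * exp((157/90) * t + (1/3) * B_t)

For GBM dX = mu X dt + sigma X dB with X_0 = x_0, apply Itô to Y = log X: dY = (mu - sigma^2/2) dt + sigma dB, so Y_t = log(x_0) + (mu - sigma^2/2) t + sigma B_t and hence X_t = x_0 * exp((mu - sigma^2/2) t + sigma B_t).
With mu = 9/5, sigma = 1/3, x_0 = 6/5, this gives:
  X_t = 6/5 * exp((157/90) * t + (1/3) * B_t).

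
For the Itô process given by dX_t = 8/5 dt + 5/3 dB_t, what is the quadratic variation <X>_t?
<X>_t = 25*t/9

For an Itô process dX_t = a(t) dt + b(t) dB_t, the quadratic variation is <X>_t = int_0^t b(s)^2 ds (the drift term does not contribute). Here b(s) = 5/3, so
  b(s)^2 = 25/9.
Integrating from 0 to t:
  <X>_t = int_0^t (25/9) ds = 25*t/9.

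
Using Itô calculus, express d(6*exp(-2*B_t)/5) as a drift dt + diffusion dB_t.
d(6*exp(-2*B_t)/5) = (12*exp(-2*B_t)/5) dt + (-12*exp(-2*B_t)/5) dB_t

Itô's formula for f(B_t) gives d f(B_t) = f'(B_t) dB_t + (1/2) f''(B_t) dt. Compute derivatives of f(x) = 6*exp(-2*x)/5:
  f'(x)  = -12*exp(-2*x)/5
  f''(x) = 24*exp(-2*x)/5
Substitute x = B_t and multiply the f'' term by 1/2:
  drift     = (1/2) * (24*exp(-2*x)/5) evaluated at B_t = 12*exp(-2*B_t)/5
  diffusion = (-12*exp(-2*x)/5) evaluated at B_t = -12*exp(-2*B_t)/5
Therefore d(6*exp(-2*B_t)/5) = (12*exp(-2*B_t)/5) dt + (-12*exp(-2*B_t)/5) dB_t.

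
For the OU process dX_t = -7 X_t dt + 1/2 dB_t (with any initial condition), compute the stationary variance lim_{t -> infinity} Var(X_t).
lim Var(X_t) = 1/56

The OU SDE dX = -theta X dt + sigma dB admits the integrating factor exp(theta t): d(exp(theta t) X_t) = sigma exp(theta t) dB_t. Integrating from 0 to t gives X_t = x_0 * exp(-theta t) + sigma * int_0^t exp(-theta (t-s)) dB_s for any initial x_0. The Itô integral has variance (by the Itô isometry) sigma^2 * int_0^t exp(-2 theta (t - s)) ds = sigma^2 * (1 - exp(-2 theta t)) / (2 theta), independent of x_0.
With theta = 7, sigma = 1/2:
  Var(X_t) = (1/2)^2 * (1 - exp(-2*7 t)) / (2 * 7) = 1/56 - exp(-14*t)/56.
As t -> infinity, exp(-2*7 t) -> 0, so the stationary variance is sigma^2 / (2 theta) = 1/56.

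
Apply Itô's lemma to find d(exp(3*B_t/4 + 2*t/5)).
d(exp(3*B_t/4 + 2*t/5)) = (109*exp(3*B_t/4 + 2*t/5)/160) dt + (3*exp(3*B_t/4 + 2*t/5)/4) dB_t

Itô's formula for f(t, x): d f(t, B_t) = (f_t + (1/2) f_xx) dt + f_x dB_t. Compute partials of f(t, x) = exp(2*t/5 + 3*x/4):
  f_t(t,x)  = 2*exp(2*t/5 + 3*x/4)/5
  f_x(t,x)  = 3*exp(2*t/5 + 3*x/4)/4
  f_xx(t,x) = 9*exp(2*t/5 + 3*x/4)/16
Assemble drift = f_t + (1/2) f_xx = 109*exp(2*t/5 + 3*x/4)/160 and diffusion = f_x = 3*exp(2*t/5 + 3*x/4)/4. Substituting x = B_t:
  d(exp(3*B_t/4 + 2*t/5)) = (109*exp(3*B_t/4 + 2*t/5)/160) dt + (3*exp(3*B_t/4 + 2*t/5)/4) dB_t.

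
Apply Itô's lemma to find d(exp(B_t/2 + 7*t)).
d(exp(B_t/2 + 7*t)) = (57*exp(B_t/2 + 7*t)/8) dt + (exp(B_t/2 + 7*t)/2) dB_t

Itô's formula for f(t, x): d f(t, B_t) = (f_t + (1/2) f_xx) dt + f_x dB_t. Compute partials of f(t, x) = exp(7*t + x/2):
  f_t(t,x)  = 7*exp(7*t + x/2)
  f_x(t,x)  = exp(7*t + x/2)/2
  f_xx(t,x) = exp(7*t + x/2)/4
Assemble drift = f_t + (1/2) f_xx = 57*exp(7*t + x/2)/8 and diffusion = f_x = exp(7*t + x/2)/2. Substituting x = B_t:
  d(exp(B_t/2 + 7*t)) = (57*exp(B_t/2 + 7*t)/8) dt + (exp(B_t/2 + 7*t)/2) dB_t.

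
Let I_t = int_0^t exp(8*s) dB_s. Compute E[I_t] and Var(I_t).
E[I_t] = 0; Var(I_t) = exp(16*t)/16 - 1/16

The Itô integral of a deterministic integrand f(s) has mean 0 because each increment f(s) * (B_{s+ds} - B_s) has mean 0. By the Itô isometry:
  Var( int_0^t f(s) dB_s ) = E[ (int_0^t f(s) dB_s)^2 ] = int_0^t f(s)^2 ds.
Here f(s) = exp(8*s), so f(s)^2 = exp(16*s). Integrate:
  int_0^t (exp(16*s)) ds = exp(16*t)/16 - 1/16.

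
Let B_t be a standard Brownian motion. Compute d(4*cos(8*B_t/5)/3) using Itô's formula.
d(4*cos(8*B_t/5)/3) = (-128*cos(8*B_t/5)/75) dt + (-32*sin(8*B_t/5)/15) dB_t

Itô's formula for f(B_t) gives d f(B_t) = f'(B_t) dB_t + (1/2) f''(B_t) dt. Compute derivatives of f(x) = 4*cos(8*x/5)/3:
  f'(x)  = -32*sin(8*x/5)/15
  f''(x) = -256*cos(8*x/5)/75
Substitute x = B_t and multiply the f'' term by 1/2:
  drift     = (1/2) * (-256*cos(8*x/5)/75) evaluated at B_t = -128*cos(8*B_t/5)/75
  diffusion = (-32*sin(8*x/5)/15) evaluated at B_t = -32*sin(8*B_t/5)/15
Therefore d(4*cos(8*B_t/5)/3) = (-128*cos(8*B_t/5)/75) dt + (-32*sin(8*B_t/5)/15) dB_t.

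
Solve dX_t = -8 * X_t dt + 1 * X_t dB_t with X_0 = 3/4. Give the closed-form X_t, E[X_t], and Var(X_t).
X_t = 3/4 * exp((-17/2) t + (1) B_t); E[X_t] = 3*exp(-8*t)/4; Var(X_t) = (9*exp(t) - 9)*exp(-16*t)/16

For GBM dX = mu X dt + sigma X dB with X_0 = x_0, apply Itô to Y = log X: dY = (mu - sigma^2/2) dt + sigma dB, so Y_t = log(x_0) + (mu - sigma^2/2) t + sigma B_t and hence X_t = x_0 * exp((mu - sigma^2/2) t + sigma B_t).
With mu = -8, sigma = 1, x_0 = 3/4, this gives:
  X_t = 3/4 * exp((-17/2) * t + (1) * B_t).
Since sigma*B_t ~ Normal(0, sigma^2 t), E[exp(sigma*B_t)] = exp(sigma^2 t / 2); so E[X_t] = x_0 * exp((mu - sigma^2/2) t) * exp(sigma^2 t / 2) = x_0 * exp(mu t) = 3*exp(-8*t)/4.
Var(X_t) = E[X_t^2] - (E[X_t])^2 = x_0^2 * exp(2 mu t) * (exp(sigma^2 t) - 1) = (9*exp(t) - 9)*exp(-16*t)/16.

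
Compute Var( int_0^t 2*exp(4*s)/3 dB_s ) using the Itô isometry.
Var = exp(8*t)/18 - 1/18

The Itô integral of a deterministic integrand f(s) has mean 0 because each increment f(s) * (B_{s+ds} - B_s) has mean 0. By the Itô isometry:
  Var( int_0^t f(s) dB_s ) = E[ (int_0^t f(s) dB_s)^2 ] = int_0^t f(s)^2 ds.
Here f(s) = 2*exp(4*s)/3, so f(s)^2 = 4*exp(8*s)/9. Integrate:
  int_0^t (4*exp(8*s)/9) ds = exp(8*t)/18 - 1/18.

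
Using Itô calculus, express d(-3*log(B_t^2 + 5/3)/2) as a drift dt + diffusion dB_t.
d(-3*log(B_t^2 + 5/3)/2) = (9*(3*B_t^2 - 5)/(2*(3*B_t^2 + 5)^2)) dt + (-9*B_t/(3*B_t^2 + 5)) dB_t

Itô's formula for f(B_t) gives d f(B_t) = f'(B_t) dB_t + (1/2) f''(B_t) dt. Compute derivatives of f(x) = -3*log(x^2 + 5/3)/2:
  f'(x)  = -9*x/(3*x^2 + 5)
  f''(x) = 9*(3*x^2 - 5)/(3*x^2 + 5)^2
Substitute x = B_t and multiply the f'' term by 1/2:
  drift     = (1/2) * (9*(3*x^2 - 5)/(3*x^2 + 5)^2) evaluated at B_t = 9*(3*B_t^2 - 5)/(2*(3*B_t^2 + 5)^2)
  diffusion = (-9*x/(3*x^2 + 5)) evaluated at B_t = -9*B_t/(3*B_t^2 + 5)
Therefore d(-3*log(B_t^2 + 5/3)/2) = (9*(3*B_t^2 - 5)/(2*(3*B_t^2 + 5)^2)) dt + (-9*B_t/(3*B_t^2 + 5)) dB_t.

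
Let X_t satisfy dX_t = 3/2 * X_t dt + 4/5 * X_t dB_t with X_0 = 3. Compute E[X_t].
E[X_t] = 3*exp(3*t/2)

For GBM dX = mu X dt + sigma X dB with X_0 = x_0, apply Itô to Y = log X: dY = (mu - sigma^2/2) dt + sigma dB, so Y_t = log(x_0) + (mu - sigma^2/2) t + sigma B_t and hence X_t = x_0 * exp((mu - sigma^2/2) t + sigma B_t).
With mu = 3/2, sigma = 4/5, x_0 = 3, this gives:
  X_t = 3 * exp((59/50) * t + (4/5) * B_t).
Since sigma*B_t ~ Normal(0, sigma^2 t), E[exp(sigma*B_t)] = exp(sigma^2 t / 2); so E[X_t] = x_0 * exp((mu - sigma^2/2) t) * exp(sigma^2 t / 2) = x_0 * exp(mu t) = 3*exp(3*t/2).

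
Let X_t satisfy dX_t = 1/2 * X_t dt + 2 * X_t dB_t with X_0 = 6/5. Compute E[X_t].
E[X_t] = 6*exp(t/2)/5

For GBM dX = mu X dt + sigma X dB with X_0 = x_0, apply Itô to Y = log X: dY = (mu - sigma^2/2) dt + sigma dB, so Y_t = log(x_0) + (mu - sigma^2/2) t + sigma B_t and hence X_t = x_0 * exp((mu - sigma^2/2) t + sigma B_t).
With mu = 1/2, sigma = 2, x_0 = 6/5, this gives:
  X_t = 6/5 * exp((-3/2) * t + (2) * B_t).
Since sigma*B_t ~ Normal(0, sigma^2 t), E[exp(sigma*B_t)] = exp(sigma^2 t / 2); so E[X_t] = x_0 * exp((mu - sigma^2/2) t) * exp(sigma^2 t / 2) = x_0 * exp(mu t) = 6*exp(t/2)/5.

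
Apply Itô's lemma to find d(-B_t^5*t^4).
d(-B_t^5*t^4) = (B_t^3*t^3*(-4*B_t^2 - 10*t)) dt + (-5*B_t^4*t^4) dB_t

Itô's formula for f(t, x): d f(t, B_t) = (f_t + (1/2) f_xx) dt + f_x dB_t. Compute partials of f(t, x) = -t^4*x^5:
  f_t(t,x)  = -4*t^3*x^5
  f_x(t,x)  = -5*t^4*x^4
  f_xx(t,x) = -20*t^4*x^3
Assemble drift = f_t + (1/2) f_xx = t^3*x^3*(-10*t - 4*x^2) and diffusion = f_x = -5*t^4*x^4. Substituting x = B_t:
  d(-B_t^5*t^4) = (B_t^3*t^3*(-4*B_t^2 - 10*t)) dt + (-5*B_t^4*t^4) dB_t.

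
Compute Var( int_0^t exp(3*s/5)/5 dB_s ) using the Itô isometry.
Var = exp(6*t/5)/30 - 1/30

The Itô integral of a deterministic integrand f(s) has mean 0 because each increment f(s) * (B_{s+ds} - B_s) has mean 0. By the Itô isometry:
  Var( int_0^t f(s) dB_s ) = E[ (int_0^t f(s) dB_s)^2 ] = int_0^t f(s)^2 ds.
Here f(s) = exp(3*s/5)/5, so f(s)^2 = exp(6*s/5)/25. Integrate:
  int_0^t (exp(6*s/5)/25) ds = exp(6*t/5)/30 - 1/30.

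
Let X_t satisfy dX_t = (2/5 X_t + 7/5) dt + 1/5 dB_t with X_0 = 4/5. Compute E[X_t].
E[X_t] = 43*exp(2*t/5)/10 - 7/2

Taking expectations and using E[dB_t] = 0, the mean m(t) = E[X_t] satisfies the ODE m'(t) = a m(t) + b with m(0) = x_0. With a = 2/5, b = 7/5, x_0 = 4/5, the solution is
  m(t) = x_0 * exp(a t) + (b/a) * (exp(a t) - 1)
       = (4/5) * exp((2/5) t) + ((7/5)/(2/5)) * (exp((2/5) t) - 1)
       = 43*exp(2*t/5)/10 - 7/2.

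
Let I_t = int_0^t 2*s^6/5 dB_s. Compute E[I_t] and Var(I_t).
E[I_t] = 0; Var(I_t) = 4*t^13/325

The Itô integral of a deterministic integrand f(s) has mean 0 because each increment f(s) * (B_{s+ds} - B_s) has mean 0. By the Itô isometry:
  Var( int_0^t f(s) dB_s ) = E[ (int_0^t f(s) dB_s)^2 ] = int_0^t f(s)^2 ds.
Here f(s) = 2*s^6/5, so f(s)^2 = 4*s^12/25. Integrate:
  int_0^t (4*s^12/25) ds = 4*t^13/325.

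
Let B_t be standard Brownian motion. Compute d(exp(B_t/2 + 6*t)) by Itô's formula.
d(exp(B_t/2 + 6*t)) = (49*exp(B_t/2 + 6*t)/8) dt + (exp(B_t/2 + 6*t)/2) dB_t

Itô's formula for f(t, x): d f(t, B_t) = (f_t + (1/2) f_xx) dt + f_x dB_t. Compute partials of f(t, x) = exp(6*t + x/2):
  f_t(t,x)  = 6*exp(6*t + x/2)
  f_x(t,x)  = exp(6*t + x/2)/2
  f_xx(t,x) = exp(6*t + x/2)/4
Assemble drift = f_t + (1/2) f_xx = 49*exp(6*t + x/2)/8 and diffusion = f_x = exp(6*t + x/2)/2. Substituting x = B_t:
  d(exp(B_t/2 + 6*t)) = (49*exp(B_t/2 + 6*t)/8) dt + (exp(B_t/2 + 6*t)/2) dB_t.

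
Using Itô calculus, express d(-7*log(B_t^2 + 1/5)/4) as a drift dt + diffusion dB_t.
d(-7*log(B_t^2 + 1/5)/4) = (35*(5*B_t^2 - 1)/(4*(5*B_t^2 + 1)^2)) dt + (-35*B_t/(10*B_t^2 + 2)) dB_t

Itô's formula for f(B_t) gives d f(B_t) = f'(B_t) dB_t + (1/2) f''(B_t) dt. Compute derivatives of f(x) = -7*log(x^2 + 1/5)/4:
  f'(x)  = -35*x/(10*x^2 + 2)
  f''(x) = 35*(5*x^2 - 1)/(2*(5*x^2 + 1)^2)
Substitute x = B_t and multiply the f'' term by 1/2:
  drift     = (1/2) * (35*(5*x^2 - 1)/(2*(5*x^2 + 1)^2)) evaluated at B_t = 35*(5*B_t^2 - 1)/(4*(5*B_t^2 + 1)^2)
  diffusion = (-35*x/(10*x^2 + 2)) evaluated at B_t = -35*B_t/(10*B_t^2 + 2)
Therefore d(-7*log(B_t^2 + 1/5)/4) = (35*(5*B_t^2 - 1)/(4*(5*B_t^2 + 1)^2)) dt + (-35*B_t/(10*B_t^2 + 2)) dB_t.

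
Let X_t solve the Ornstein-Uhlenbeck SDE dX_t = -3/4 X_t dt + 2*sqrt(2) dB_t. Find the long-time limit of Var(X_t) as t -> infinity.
lim Var(X_t) = 16/3

The OU SDE dX = -theta X dt + sigma dB admits the integrating factor exp(theta t): d(exp(theta t) X_t) = sigma exp(theta t) dB_t. Integrating from 0 to t gives X_t = x_0 * exp(-theta t) + sigma * int_0^t exp(-theta (t-s)) dB_s for any initial x_0. The Itô integral has variance (by the Itô isometry) sigma^2 * int_0^t exp(-2 theta (t - s)) ds = sigma^2 * (1 - exp(-2 theta t)) / (2 theta), independent of x_0.
With theta = 3/4, sigma = 2*sqrt(2):
  Var(X_t) = (2*sqrt(2))^2 * (1 - exp(-2*3/4 t)) / (2 * 3/4) = 16/3 - 16*exp(-3*t/2)/3.
As t -> infinity, exp(-2*3/4 t) -> 0, so the stationary variance is sigma^2 / (2 theta) = 16/3.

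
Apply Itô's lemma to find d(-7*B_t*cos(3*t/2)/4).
d(-7*B_t*cos(3*t/2)/4) = (21*B_t*sin(3*t/2)/8) dt + (-7*cos(3*t/2)/4) dB_t

Itô's formula for f(t, x): d f(t, B_t) = (f_t + (1/2) f_xx) dt + f_x dB_t. Compute partials of f(t, x) = -7*x*cos(3*t/2)/4:
  f_t(t,x)  = 21*x*sin(3*t/2)/8
  f_x(t,x)  = -7*cos(3*t/2)/4
  f_xx(t,x) = 0
Assemble drift = f_t + (1/2) f_xx = 21*x*sin(3*t/2)/8 and diffusion = f_x = -7*cos(3*t/2)/4. Substituting x = B_t:
  d(-7*B_t*cos(3*t/2)/4) = (21*B_t*sin(3*t/2)/8) dt + (-7*cos(3*t/2)/4) dB_t.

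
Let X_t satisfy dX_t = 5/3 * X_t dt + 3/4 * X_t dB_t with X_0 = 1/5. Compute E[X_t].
E[X_t] = exp(5*t/3)/5

For GBM dX = mu X dt + sigma X dB with X_0 = x_0, apply Itô to Y = log X: dY = (mu - sigma^2/2) dt + sigma dB, so Y_t = log(x_0) + (mu - sigma^2/2) t + sigma B_t and hence X_t = x_0 * exp((mu - sigma^2/2) t + sigma B_t).
With mu = 5/3, sigma = 3/4, x_0 = 1/5, this gives:
  X_t = 1/5 * exp((133/96) * t + (3/4) * B_t).
Since sigma*B_t ~ Normal(0, sigma^2 t), E[exp(sigma*B_t)] = exp(sigma^2 t / 2); so E[X_t] = x_0 * exp((mu - sigma^2/2) t) * exp(sigma^2 t / 2) = x_0 * exp(mu t) = exp(5*t/3)/5.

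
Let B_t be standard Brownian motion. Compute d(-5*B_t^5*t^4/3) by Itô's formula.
d(-5*B_t^5*t^4/3) = (10*B_t^3*t^3*(-2*B_t^2 - 5*t)/3) dt + (-25*B_t^4*t^4/3) dB_t

Itô's formula for f(t, x): d f(t, B_t) = (f_t + (1/2) f_xx) dt + f_x dB_t. Compute partials of f(t, x) = -5*t^4*x^5/3:
  f_t(t,x)  = -20*t^3*x^5/3
  f_x(t,x)  = -25*t^4*x^4/3
  f_xx(t,x) = -100*t^4*x^3/3
Assemble drift = f_t + (1/2) f_xx = 10*t^3*x^3*(-5*t - 2*x^2)/3 and diffusion = f_x = -25*t^4*x^4/3. Substituting x = B_t:
  d(-5*B_t^5*t^4/3) = (10*B_t^3*t^3*(-2*B_t^2 - 5*t)/3) dt + (-25*B_t^4*t^4/3) dB_t.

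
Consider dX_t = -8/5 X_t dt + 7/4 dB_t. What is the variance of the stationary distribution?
lim Var(X_t) = 245/256

The OU SDE dX = -theta X dt + sigma dB admits the integrating factor exp(theta t): d(exp(theta t) X_t) = sigma exp(theta t) dB_t. Integrating from 0 to t gives X_t = x_0 * exp(-theta t) + sigma * int_0^t exp(-theta (t-s)) dB_s for any initial x_0. The Itô integral has variance (by the Itô isometry) sigma^2 * int_0^t exp(-2 theta (t - s)) ds = sigma^2 * (1 - exp(-2 theta t)) / (2 theta), independent of x_0.
With theta = 8/5, sigma = 7/4:
  Var(X_t) = (7/4)^2 * (1 - exp(-2*8/5 t)) / (2 * 8/5) = 245/256 - 245*exp(-16*t/5)/256.
As t -> infinity, exp(-2*8/5 t) -> 0, so the stationary variance is sigma^2 / (2 theta) = 245/256.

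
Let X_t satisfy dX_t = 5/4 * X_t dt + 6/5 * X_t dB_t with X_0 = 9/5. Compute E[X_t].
E[X_t] = 9*exp(5*t/4)/5

For GBM dX = mu X dt + sigma X dB with X_0 = x_0, apply Itô to Y = log X: dY = (mu - sigma^2/2) dt + sigma dB, so Y_t = log(x_0) + (mu - sigma^2/2) t + sigma B_t and hence X_t = x_0 * exp((mu - sigma^2/2) t + sigma B_t).
With mu = 5/4, sigma = 6/5, x_0 = 9/5, this gives:
  X_t = 9/5 * exp((53/100) * t + (6/5) * B_t).
Since sigma*B_t ~ Normal(0, sigma^2 t), E[exp(sigma*B_t)] = exp(sigma^2 t / 2); so E[X_t] = x_0 * exp((mu - sigma^2/2) t) * exp(sigma^2 t / 2) = x_0 * exp(mu t) = 9*exp(5*t/4)/5.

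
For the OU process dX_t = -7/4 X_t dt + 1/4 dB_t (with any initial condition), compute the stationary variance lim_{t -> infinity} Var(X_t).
lim Var(X_t) = 1/56

The OU SDE dX = -theta X dt + sigma dB admits the integrating factor exp(theta t): d(exp(theta t) X_t) = sigma exp(theta t) dB_t. Integrating from 0 to t gives X_t = x_0 * exp(-theta t) + sigma * int_0^t exp(-theta (t-s)) dB_s for any initial x_0. The Itô integral has variance (by the Itô isometry) sigma^2 * int_0^t exp(-2 theta (t - s)) ds = sigma^2 * (1 - exp(-2 theta t)) / (2 theta), independent of x_0.
With theta = 7/4, sigma = 1/4:
  Var(X_t) = (1/4)^2 * (1 - exp(-2*7/4 t)) / (2 * 7/4) = 1/56 - exp(-7*t/2)/56.
As t -> infinity, exp(-2*7/4 t) -> 0, so the stationary variance is sigma^2 / (2 theta) = 1/56.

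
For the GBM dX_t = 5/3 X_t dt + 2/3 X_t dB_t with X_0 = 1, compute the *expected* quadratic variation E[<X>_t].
E[<X>_t] = 2*exp(34*t/9)/17 - 2/17

<X>_t = int_0^t ((2/3) * X_s)^2 ds. Taking expectation inside the integral: E[<X>_t] = (2/3)^2 * int_0^t E[X_s^2] ds. For GBM, E[X_s^2] = x_0^2 * exp((2 mu + sigma^2) s). Integrating:
  E[<X>_t] = (2/3)^2 * 1^2 * (exp((2*(5/3) + (2/3)^2) t) - 1) / (2*(5/3) + (2/3)^2)
           = (2/3)^2 * 1^2 * (exp((34/9) t) - 1) / (34/9) = 2*exp(34*t/9)/17 - 2/17.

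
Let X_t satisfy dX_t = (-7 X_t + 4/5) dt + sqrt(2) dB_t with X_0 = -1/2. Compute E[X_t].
E[X_t] = 4/35 - 43*exp(-7*t)/70

Taking expectations and using E[dB_t] = 0, the mean m(t) = E[X_t] satisfies the ODE m'(t) = a m(t) + b with m(0) = x_0. With a = -7, b = 4/5, x_0 = -1/2, the solution is
  m(t) = x_0 * exp(a t) + (b/a) * (exp(a t) - 1)
       = (-1/2) * exp((-7) t) + ((4/5)/(-7)) * (exp((-7) t) - 1)
       = 4/35 - 43*exp(-7*t)/70.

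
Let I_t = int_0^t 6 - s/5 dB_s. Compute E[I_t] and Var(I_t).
E[I_t] = 0; Var(I_t) = t*(t^2 - 90*t + 2700)/75

The Itô integral of a deterministic integrand f(s) has mean 0 because each increment f(s) * (B_{s+ds} - B_s) has mean 0. By the Itô isometry:
  Var( int_0^t f(s) dB_s ) = E[ (int_0^t f(s) dB_s)^2 ] = int_0^t f(s)^2 ds.
Here f(s) = 6 - s/5, so f(s)^2 = (s - 30)^2/25. Integrate:
  int_0^t ((s - 30)^2/25) ds = t*(t^2 - 90*t + 2700)/75.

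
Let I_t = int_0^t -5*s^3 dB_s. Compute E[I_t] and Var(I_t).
E[I_t] = 0; Var(I_t) = 25*t^7/7

The Itô integral of a deterministic integrand f(s) has mean 0 because each increment f(s) * (B_{s+ds} - B_s) has mean 0. By the Itô isometry:
  Var( int_0^t f(s) dB_s ) = E[ (int_0^t f(s) dB_s)^2 ] = int_0^t f(s)^2 ds.
Here f(s) = -5*s^3, so f(s)^2 = 25*s^6. Integrate:
  int_0^t (25*s^6) ds = 25*t^7/7.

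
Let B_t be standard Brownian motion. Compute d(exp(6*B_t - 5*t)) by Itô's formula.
d(exp(6*B_t - 5*t)) = (13*exp(6*B_t - 5*t)) dt + (6*exp(6*B_t - 5*t)) dB_t

Itô's formula for f(t, x): d f(t, B_t) = (f_t + (1/2) f_xx) dt + f_x dB_t. Compute partials of f(t, x) = exp(-5*t + 6*x):
  f_t(t,x)  = -5*exp(-5*t + 6*x)
  f_x(t,x)  = 6*exp(-5*t + 6*x)
  f_xx(t,x) = 36*exp(-5*t + 6*x)
Assemble drift = f_t + (1/2) f_xx = 13*exp(-5*t + 6*x) and diffusion = f_x = 6*exp(-5*t + 6*x). Substituting x = B_t:
  d(exp(6*B_t - 5*t)) = (13*exp(6*B_t - 5*t)) dt + (6*exp(6*B_t - 5*t)) dB_t.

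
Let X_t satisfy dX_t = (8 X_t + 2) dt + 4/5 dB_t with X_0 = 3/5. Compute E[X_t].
E[X_t] = 17*exp(8*t)/20 - 1/4

Taking expectations and using E[dB_t] = 0, the mean m(t) = E[X_t] satisfies the ODE m'(t) = a m(t) + b with m(0) = x_0. With a = 8, b = 2, x_0 = 3/5, the solution is
  m(t) = x_0 * exp(a t) + (b/a) * (exp(a t) - 1)
       = (3/5) * exp(8 t) + (2/8) * (exp(8 t) - 1)
       = 17*exp(8*t)/20 - 1/4.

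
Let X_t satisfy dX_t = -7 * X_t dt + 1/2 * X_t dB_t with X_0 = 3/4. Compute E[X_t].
E[X_t] = 3*exp(-7*t)/4

For GBM dX = mu X dt + sigma X dB with X_0 = x_0, apply Itô to Y = log X: dY = (mu - sigma^2/2) dt + sigma dB, so Y_t = log(x_0) + (mu - sigma^2/2) t + sigma B_t and hence X_t = x_0 * exp((mu - sigma^2/2) t + sigma B_t).
With mu = -7, sigma = 1/2, x_0 = 3/4, this gives:
  X_t = 3/4 * exp((-57/8) * t + (1/2) * B_t).
Since sigma*B_t ~ Normal(0, sigma^2 t), E[exp(sigma*B_t)] = exp(sigma^2 t / 2); so E[X_t] = x_0 * exp((mu - sigma^2/2) t) * exp(sigma^2 t / 2) = x_0 * exp(mu t) = 3*exp(-7*t)/4.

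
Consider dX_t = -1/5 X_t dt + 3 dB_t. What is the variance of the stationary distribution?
lim Var(X_t) = 45/2

The OU SDE dX = -theta X dt + sigma dB admits the integrating factor exp(theta t): d(exp(theta t) X_t) = sigma exp(theta t) dB_t. Integrating from 0 to t gives X_t = x_0 * exp(-theta t) + sigma * int_0^t exp(-theta (t-s)) dB_s for any initial x_0. The Itô integral has variance (by the Itô isometry) sigma^2 * int_0^t exp(-2 theta (t - s)) ds = sigma^2 * (1 - exp(-2 theta t)) / (2 theta), independent of x_0.
With theta = 1/5, sigma = 3:
  Var(X_t) = (3)^2 * (1 - exp(-2*1/5 t)) / (2 * 1/5) = 45/2 - 45*exp(-2*t/5)/2.
As t -> infinity, exp(-2*1/5 t) -> 0, so the stationary variance is sigma^2 / (2 theta) = 45/2.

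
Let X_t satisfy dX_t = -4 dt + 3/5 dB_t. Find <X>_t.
<X>_t = 9*t/25

For an Itô process dX_t = a(t) dt + b(t) dB_t, the quadratic variation is <X>_t = int_0^t b(s)^2 ds (the drift term does not contribute). Here b(s) = 3/5, so
  b(s)^2 = 9/25.
Integrating from 0 to t:
  <X>_t = int_0^t (9/25) ds = 9*t/25.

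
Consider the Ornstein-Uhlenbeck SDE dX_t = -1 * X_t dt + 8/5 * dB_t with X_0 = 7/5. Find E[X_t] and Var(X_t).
E[X_t] = 7*exp(-t)/5; Var(X_t) = 32/25 - 32*exp(-2*t)/25

The OU SDE dX = -theta X dt + sigma dB admits the integrating factor exp(theta t): d(exp(theta t) X_t) = sigma exp(theta t) dB_t. Integrating from 0 to t:
  X_t = x_0 * exp(-theta t) + sigma * int_0^t exp(-theta (t-s)) dB_s.
The Itô integral has mean 0 and (by the Itô isometry) variance sigma^2 * int_0^t exp(-2 theta (t - s)) ds = sigma^2 * (1 - exp(-2 theta t)) / (2 theta).
With theta = 1, sigma = 8/5, x_0 = 7/5:
  E[X_t] = 7/5 * exp(-1 t) = 7*exp(-t)/5
  Var(X_t) = (8/5)^2 * (1 - exp(-2*1 t)) / (2 * 1) = 32/25 - 32*exp(-2*t)/25.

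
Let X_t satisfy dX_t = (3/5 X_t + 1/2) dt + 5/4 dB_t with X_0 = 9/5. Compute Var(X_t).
Var(X_t) = 125*exp(6*t/5)/96 - 125/96

The variance V(t) = Var(X_t) satisfies V'(t) = 2 a V(t) + c^2 with V(0) = 0 (drift coefficient is linear in X, diffusion is constant). With a = 3/5, c = 5/4, the solution is
  V(t) = (c^2 / (2 a)) * (exp(2 a t) - 1)
       = ((5/4)^2 / (2*(3/5))) * (exp((6/5) t) - 1)
       = 125*exp(6*t/5)/96 - 125/96.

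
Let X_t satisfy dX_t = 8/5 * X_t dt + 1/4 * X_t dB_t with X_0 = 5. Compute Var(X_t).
Var(X_t) = 25*(exp(t/16) - 1)*exp(16*t/5)

For GBM dX = mu X dt + sigma X dB with X_0 = x_0, apply Itô to Y = log X: dY = (mu - sigma^2/2) dt + sigma dB, so Y_t = log(x_0) + (mu - sigma^2/2) t + sigma B_t and hence X_t = x_0 * exp((mu - sigma^2/2) t + sigma B_t).
With mu = 8/5, sigma = 1/4, x_0 = 5, this gives:
  X_t = 5 * exp((251/160) * t + (1/4) * B_t).
Since sigma*B_t ~ Normal(0, sigma^2 t), E[exp(sigma*B_t)] = exp(sigma^2 t / 2); so E[X_t] = x_0 * exp((mu - sigma^2/2) t) * exp(sigma^2 t / 2) = x_0 * exp(mu t) = 5*exp(8*t/5).
Var(X_t) = E[X_t^2] - (E[X_t])^2 = x_0^2 * exp(2 mu t) * (exp(sigma^2 t) - 1) = 25*(exp(t/16) - 1)*exp(16*t/5).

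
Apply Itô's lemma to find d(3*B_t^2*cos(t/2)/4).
d(3*B_t^2*cos(t/2)/4) = (-3*B_t^2*sin(t/2)/8 + 3*cos(t/2)/4) dt + (3*B_t*cos(t/2)/2) dB_t

Itô's formula for f(t, x): d f(t, B_t) = (f_t + (1/2) f_xx) dt + f_x dB_t. Compute partials of f(t, x) = 3*x^2*cos(t/2)/4:
  f_t(t,x)  = -3*x^2*sin(t/2)/8
  f_x(t,x)  = 3*x*cos(t/2)/2
  f_xx(t,x) = 3*cos(t/2)/2
Assemble drift = f_t + (1/2) f_xx = -3*x^2*sin(t/2)/8 + 3*cos(t/2)/4 and diffusion = f_x = 3*x*cos(t/2)/2. Substituting x = B_t:
  d(3*B_t^2*cos(t/2)/4) = (-3*B_t^2*sin(t/2)/8 + 3*cos(t/2)/4) dt + (3*B_t*cos(t/2)/2) dB_t.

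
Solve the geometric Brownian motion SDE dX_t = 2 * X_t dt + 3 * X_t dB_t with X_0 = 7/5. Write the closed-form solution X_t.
X_t = 7/5 * exp((-5/2) * t + (3) * B_t)

For GBM dX = mu X dt + sigma X dB with X_0 = x_0, apply Itô to Y = log X: dY = (mu - sigma^2/2) dt + sigma dB, so Y_t = log(x_0) + (mu - sigma^2/2) t + sigma B_t and hence X_t = x_0 * exp((mu - sigma^2/2) t + sigma B_t).
With mu = 2, sigma = 3, x_0 = 7/5, this gives:
  X_t = 7/5 * exp((-5/2) * t + (3) * B_t).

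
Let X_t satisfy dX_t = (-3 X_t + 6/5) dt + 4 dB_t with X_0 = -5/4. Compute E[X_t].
E[X_t] = 2/5 - 33*exp(-3*t)/20

Taking expectations and using E[dB_t] = 0, the mean m(t) = E[X_t] satisfies the ODE m'(t) = a m(t) + b with m(0) = x_0. With a = -3, b = 6/5, x_0 = -5/4, the solution is
  m(t) = x_0 * exp(a t) + (b/a) * (exp(a t) - 1)
       = (-5/4) * exp((-3) t) + ((6/5)/(-3)) * (exp((-3) t) - 1)
       = 2/5 - 33*exp(-3*t)/20.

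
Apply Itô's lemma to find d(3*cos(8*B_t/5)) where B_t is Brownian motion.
d(3*cos(8*B_t/5)) = (-96*cos(8*B_t/5)/25) dt + (-24*sin(8*B_t/5)/5) dB_t

Itô's formula for f(B_t) gives d f(B_t) = f'(B_t) dB_t + (1/2) f''(B_t) dt. Compute derivatives of f(x) = 3*cos(8*x/5):
  f'(x)  = -24*sin(8*x/5)/5
  f''(x) = -192*cos(8*x/5)/25
Substitute x = B_t and multiply the f'' term by 1/2:
  drift     = (1/2) * (-192*cos(8*x/5)/25) evaluated at B_t = -96*cos(8*B_t/5)/25
  diffusion = (-24*sin(8*x/5)/5) evaluated at B_t = -24*sin(8*B_t/5)/5
Therefore d(3*cos(8*B_t/5)) = (-96*cos(8*B_t/5)/25) dt + (-24*sin(8*B_t/5)/5) dB_t.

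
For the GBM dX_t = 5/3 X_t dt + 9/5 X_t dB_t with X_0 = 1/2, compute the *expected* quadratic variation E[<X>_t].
E[<X>_t] = 243*exp(493*t/75)/1972 - 243/1972

<X>_t = int_0^t ((9/5) * X_s)^2 ds. Taking expectation inside the integral: E[<X>_t] = (9/5)^2 * int_0^t E[X_s^2] ds. For GBM, E[X_s^2] = x_0^2 * exp((2 mu + sigma^2) s). Integrating:
  E[<X>_t] = (9/5)^2 * (1/2)^2 * (exp((2*(5/3) + (9/5)^2) t) - 1) / (2*(5/3) + (9/5)^2)
           = (9/5)^2 * (1/2)^2 * (exp((493/75) t) - 1) / (493/75) = 243*exp(493*t/75)/1972 - 243/1972.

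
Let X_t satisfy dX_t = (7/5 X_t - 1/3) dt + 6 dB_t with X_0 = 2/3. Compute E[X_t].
E[X_t] = 3*exp(7*t/5)/7 + 5/21

Taking expectations and using E[dB_t] = 0, the mean m(t) = E[X_t] satisfies the ODE m'(t) = a m(t) + b with m(0) = x_0. With a = 7/5, b = -1/3, x_0 = 2/3, the solution is
  m(t) = x_0 * exp(a t) + (b/a) * (exp(a t) - 1)
       = (2/3) * exp((7/5) t) + ((-1/3)/(7/5)) * (exp((7/5) t) - 1)
       = 3*exp(7*t/5)/7 + 5/21.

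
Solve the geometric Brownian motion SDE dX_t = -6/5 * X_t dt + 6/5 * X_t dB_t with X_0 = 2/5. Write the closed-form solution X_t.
X_t = 2/5 * exp((-48/25) * t + (6/5) * B_t)

For GBM dX = mu X dt + sigma X dB with X_0 = x_0, apply Itô to Y = log X: dY = (mu - sigma^2/2) dt + sigma dB, so Y_t = log(x_0) + (mu - sigma^2/2) t + sigma B_t and hence X_t = x_0 * exp((mu - sigma^2/2) t + sigma B_t).
With mu = -6/5, sigma = 6/5, x_0 = 2/5, this gives:
  X_t = 2/5 * exp((-48/25) * t + (6/5) * B_t).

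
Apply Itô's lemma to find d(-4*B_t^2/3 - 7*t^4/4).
d(-4*B_t^2/3 - 7*t^4/4) = (-7*t^3 - 4/3) dt + (-8*B_t/3) dB_t

Itô's formula for f(t, x): d f(t, B_t) = (f_t + (1/2) f_xx) dt + f_x dB_t. Compute partials of f(t, x) = -7*t^4/4 - 4*x^2/3:
  f_t(t,x)  = -7*t^3
  f_x(t,x)  = -8*x/3
  f_xx(t,x) = -8/3
Assemble drift = f_t + (1/2) f_xx = -7*t^3 - 4/3 and diffusion = f_x = -8*x/3. Substituting x = B_t:
  d(-4*B_t^2/3 - 7*t^4/4) = (-7*t^3 - 4/3) dt + (-8*B_t/3) dB_t.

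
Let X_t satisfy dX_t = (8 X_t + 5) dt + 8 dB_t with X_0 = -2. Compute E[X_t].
E[X_t] = -11*exp(8*t)/8 - 5/8

Taking expectations and using E[dB_t] = 0, the mean m(t) = E[X_t] satisfies the ODE m'(t) = a m(t) + b with m(0) = x_0. With a = 8, b = 5, x_0 = -2, the solution is
  m(t) = x_0 * exp(a t) + (b/a) * (exp(a t) - 1)
       = (-2) * exp(8 t) + (5/8) * (exp(8 t) - 1)
       = -11*exp(8*t)/8 - 5/8.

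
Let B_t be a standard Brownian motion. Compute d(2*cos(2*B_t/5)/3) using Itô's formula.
d(2*cos(2*B_t/5)/3) = (-4*cos(2*B_t/5)/75) dt + (-4*sin(2*B_t/5)/15) dB_t

Itô's formula for f(B_t) gives d f(B_t) = f'(B_t) dB_t + (1/2) f''(B_t) dt. Compute derivatives of f(x) = 2*cos(2*x/5)/3:
  f'(x)  = -4*sin(2*x/5)/15
  f''(x) = -8*cos(2*x/5)/75
Substitute x = B_t and multiply the f'' term by 1/2:
  drift     = (1/2) * (-8*cos(2*x/5)/75) evaluated at B_t = -4*cos(2*B_t/5)/75
  diffusion = (-4*sin(2*x/5)/15) evaluated at B_t = -4*sin(2*B_t/5)/15
Therefore d(2*cos(2*B_t/5)/3) = (-4*cos(2*B_t/5)/75) dt + (-4*sin(2*B_t/5)/15) dB_t.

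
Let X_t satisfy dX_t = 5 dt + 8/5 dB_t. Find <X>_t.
<X>_t = 64*t/25

For an Itô process dX_t = a(t) dt + b(t) dB_t, the quadratic variation is <X>_t = int_0^t b(s)^2 ds (the drift term does not contribute). Here b(s) = 8/5, so
  b(s)^2 = 64/25.
Integrating from 0 to t:
  <X>_t = int_0^t (64/25) ds = 64*t/25.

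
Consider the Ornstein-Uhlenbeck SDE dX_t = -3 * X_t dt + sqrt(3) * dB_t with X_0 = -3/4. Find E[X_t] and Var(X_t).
E[X_t] = -3*exp(-3*t)/4; Var(X_t) = 1/2 - exp(-6*t)/2

The OU SDE dX = -theta X dt + sigma dB admits the integrating factor exp(theta t): d(exp(theta t) X_t) = sigma exp(theta t) dB_t. Integrating from 0 to t:
  X_t = x_0 * exp(-theta t) + sigma * int_0^t exp(-theta (t-s)) dB_s.
The Itô integral has mean 0 and (by the Itô isometry) variance sigma^2 * int_0^t exp(-2 theta (t - s)) ds = sigma^2 * (1 - exp(-2 theta t)) / (2 theta).
With theta = 3, sigma = sqrt(3), x_0 = -3/4:
  E[X_t] = -3/4 * exp(-3 t) = -3*exp(-3*t)/4
  Var(X_t) = (sqrt(3))^2 * (1 - exp(-2*3 t)) / (2 * 3) = 1/2 - exp(-6*t)/2.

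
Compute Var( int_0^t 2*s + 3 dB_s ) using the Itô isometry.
Var = t*(4*t^2 + 18*t + 27)/3

The Itô integral of a deterministic integrand f(s) has mean 0 because each increment f(s) * (B_{s+ds} - B_s) has mean 0. By the Itô isometry:
  Var( int_0^t f(s) dB_s ) = E[ (int_0^t f(s) dB_s)^2 ] = int_0^t f(s)^2 ds.
Here f(s) = 2*s + 3, so f(s)^2 = (2*s + 3)^2. Integrate:
  int_0^t ((2*s + 3)^2) ds = t*(4*t^2 + 18*t + 27)/3.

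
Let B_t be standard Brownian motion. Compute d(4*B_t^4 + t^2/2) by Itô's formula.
d(4*B_t^4 + t^2/2) = (24*B_t^2 + t) dt + (16*B_t^3) dB_t

Itô's formula for f(t, x): d f(t, B_t) = (f_t + (1/2) f_xx) dt + f_x dB_t. Compute partials of f(t, x) = t^2/2 + 4*x^4:
  f_t(t,x)  = t
  f_x(t,x)  = 16*x^3
  f_xx(t,x) = 48*x^2
Assemble drift = f_t + (1/2) f_xx = t + 24*x^2 and diffusion = f_x = 16*x^3. Substituting x = B_t:
  d(4*B_t^4 + t^2/2) = (24*B_t^2 + t) dt + (16*B_t^3) dB_t.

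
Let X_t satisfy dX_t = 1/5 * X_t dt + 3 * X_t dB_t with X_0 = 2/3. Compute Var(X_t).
Var(X_t) = 4*(exp(9*t) - 1)*exp(2*t/5)/9

For GBM dX = mu X dt + sigma X dB with X_0 = x_0, apply Itô to Y = log X: dY = (mu - sigma^2/2) dt + sigma dB, so Y_t = log(x_0) + (mu - sigma^2/2) t + sigma B_t and hence X_t = x_0 * exp((mu - sigma^2/2) t + sigma B_t).
With mu = 1/5, sigma = 3, x_0 = 2/3, this gives:
  X_t = 2/3 * exp((-43/10) * t + (3) * B_t).
Since sigma*B_t ~ Normal(0, sigma^2 t), E[exp(sigma*B_t)] = exp(sigma^2 t / 2); so E[X_t] = x_0 * exp((mu - sigma^2/2) t) * exp(sigma^2 t / 2) = x_0 * exp(mu t) = 2*exp(t/5)/3.
Var(X_t) = E[X_t^2] - (E[X_t])^2 = x_0^2 * exp(2 mu t) * (exp(sigma^2 t) - 1) = 4*(exp(9*t) - 1)*exp(2*t/5)/9.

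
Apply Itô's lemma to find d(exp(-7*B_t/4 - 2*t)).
d(exp(-7*B_t/4 - 2*t)) = (-15*exp(-7*B_t/4 - 2*t)/32) dt + (-7*exp(-7*B_t/4 - 2*t)/4) dB_t

Itô's formula for f(t, x): d f(t, B_t) = (f_t + (1/2) f_xx) dt + f_x dB_t. Compute partials of f(t, x) = exp(-2*t - 7*x/4):
  f_t(t,x)  = -2*exp(-2*t - 7*x/4)
  f_x(t,x)  = -7*exp(-2*t - 7*x/4)/4
  f_xx(t,x) = 49*exp(-2*t - 7*x/4)/16
Assemble drift = f_t + (1/2) f_xx = -15*exp(-2*t - 7*x/4)/32 and diffusion = f_x = -7*exp(-2*t - 7*x/4)/4. Substituting x = B_t:
  d(exp(-7*B_t/4 - 2*t)) = (-15*exp(-7*B_t/4 - 2*t)/32) dt + (-7*exp(-7*B_t/4 - 2*t)/4) dB_t.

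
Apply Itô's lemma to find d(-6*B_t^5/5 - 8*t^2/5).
d(-6*B_t^5/5 - 8*t^2/5) = (-12*B_t^3 - 16*t/5) dt + (-6*B_t^4) dB_t

Itô's formula for f(t, x): d f(t, B_t) = (f_t + (1/2) f_xx) dt + f_x dB_t. Compute partials of f(t, x) = -8*t^2/5 - 6*x^5/5:
  f_t(t,x)  = -16*t/5
  f_x(t,x)  = -6*x^4
  f_xx(t,x) = -24*x^3
Assemble drift = f_t + (1/2) f_xx = -16*t/5 - 12*x^3 and diffusion = f_x = -6*x^4. Substituting x = B_t:
  d(-6*B_t^5/5 - 8*t^2/5) = (-12*B_t^3 - 16*t/5) dt + (-6*B_t^4) dB_t.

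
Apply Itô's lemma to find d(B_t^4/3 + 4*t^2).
d(B_t^4/3 + 4*t^2) = (2*B_t^2 + 8*t) dt + (4*B_t^3/3) dB_t

Itô's formula for f(t, x): d f(t, B_t) = (f_t + (1/2) f_xx) dt + f_x dB_t. Compute partials of f(t, x) = 4*t^2 + x^4/3:
  f_t(t,x)  = 8*t
  f_x(t,x)  = 4*x^3/3
  f_xx(t,x) = 4*x^2
Assemble drift = f_t + (1/2) f_xx = 8*t + 2*x^2 and diffusion = f_x = 4*x^3/3. Substituting x = B_t:
  d(B_t^4/3 + 4*t^2) = (2*B_t^2 + 8*t) dt + (4*B_t^3/3) dB_t.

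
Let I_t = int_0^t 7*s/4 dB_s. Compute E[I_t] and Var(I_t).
E[I_t] = 0; Var(I_t) = 49*t^3/48

The Itô integral of a deterministic integrand f(s) has mean 0 because each increment f(s) * (B_{s+ds} - B_s) has mean 0. By the Itô isometry:
  Var( int_0^t f(s) dB_s ) = E[ (int_0^t f(s) dB_s)^2 ] = int_0^t f(s)^2 ds.
Here f(s) = 7*s/4, so f(s)^2 = 49*s^2/16. Integrate:
  int_0^t (49*s^2/16) ds = 49*t^3/48.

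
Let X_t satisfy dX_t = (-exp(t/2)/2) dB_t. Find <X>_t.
<X>_t = exp(t)/4 - 1/4

For an Itô process dX_t = a(t) dt + b(t) dB_t, the quadratic variation is <X>_t = int_0^t b(s)^2 ds (the drift term does not contribute). Here b(s) = -exp(s/2)/2, so
  b(s)^2 = exp(s)/4.
Integrating from 0 to t:
  <X>_t = int_0^t (exp(s)/4) ds = exp(t)/4 - 1/4.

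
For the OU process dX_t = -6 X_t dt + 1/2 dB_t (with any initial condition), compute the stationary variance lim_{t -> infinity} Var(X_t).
lim Var(X_t) = 1/48

The OU SDE dX = -theta X dt + sigma dB admits the integrating factor exp(theta t): d(exp(theta t) X_t) = sigma exp(theta t) dB_t. Integrating from 0 to t gives X_t = x_0 * exp(-theta t) + sigma * int_0^t exp(-theta (t-s)) dB_s for any initial x_0. The Itô integral has variance (by the Itô isometry) sigma^2 * int_0^t exp(-2 theta (t - s)) ds = sigma^2 * (1 - exp(-2 theta t)) / (2 theta), independent of x_0.
With theta = 6, sigma = 1/2:
  Var(X_t) = (1/2)^2 * (1 - exp(-2*6 t)) / (2 * 6) = 1/48 - exp(-12*t)/48.
As t -> infinity, exp(-2*6 t) -> 0, so the stationary variance is sigma^2 / (2 theta) = 1/48.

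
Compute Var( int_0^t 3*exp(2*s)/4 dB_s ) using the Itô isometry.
Var = 9*exp(4*t)/64 - 9/64

The Itô integral of a deterministic integrand f(s) has mean 0 because each increment f(s) * (B_{s+ds} - B_s) has mean 0. By the Itô isometry:
  Var( int_0^t f(s) dB_s ) = E[ (int_0^t f(s) dB_s)^2 ] = int_0^t f(s)^2 ds.
Here f(s) = 3*exp(2*s)/4, so f(s)^2 = 9*exp(4*s)/16. Integrate:
  int_0^t (9*exp(4*s)/16) ds = 9*exp(4*t)/64 - 9/64.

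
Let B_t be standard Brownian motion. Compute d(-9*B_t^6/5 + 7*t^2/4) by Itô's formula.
d(-9*B_t^6/5 + 7*t^2/4) = (-27*B_t^4 + 7*t/2) dt + (-54*B_t^5/5) dB_t

Itô's formula for f(t, x): d f(t, B_t) = (f_t + (1/2) f_xx) dt + f_x dB_t. Compute partials of f(t, x) = 7*t^2/4 - 9*x^6/5:
  f_t(t,x)  = 7*t/2
  f_x(t,x)  = -54*x^5/5
  f_xx(t,x) = -54*x^4
Assemble drift = f_t + (1/2) f_xx = 7*t/2 - 27*x^4 and diffusion = f_x = -54*x^5/5. Substituting x = B_t:
  d(-9*B_t^6/5 + 7*t^2/4) = (-27*B_t^4 + 7*t/2) dt + (-54*B_t^5/5) dB_t.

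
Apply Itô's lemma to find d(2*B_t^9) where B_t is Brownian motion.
d(2*B_t^9) = (72*B_t^7) dt + (18*B_t^8) dB_t

Itô's formula for f(B_t) gives d f(B_t) = f'(B_t) dB_t + (1/2) f''(B_t) dt. Compute derivatives of f(x) = 2*x^9:
  f'(x)  = 18*x^8
  f''(x) = 144*x^7
Substitute x = B_t and multiply the f'' term by 1/2:
  drift     = (1/2) * (144*x^7) evaluated at B_t = 72*B_t^7
  diffusion = (18*x^8) evaluated at B_t = 18*B_t^8
Therefore d(2*B_t^9) = (72*B_t^7) dt + (18*B_t^8) dB_t.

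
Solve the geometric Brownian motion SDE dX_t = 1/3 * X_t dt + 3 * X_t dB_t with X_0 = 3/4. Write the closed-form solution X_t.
X_t = 3/4 * exp((-25/6) * t + (3) * B_t)

For GBM dX = mu X dt + sigma X dB with X_0 = x_0, apply Itô to Y = log X: dY = (mu - sigma^2/2) dt + sigma dB, so Y_t = log(x_0) + (mu - sigma^2/2) t + sigma B_t and hence X_t = x_0 * exp((mu - sigma^2/2) t + sigma B_t).
With mu = 1/3, sigma = 3, x_0 = 3/4, this gives:
  X_t = 3/4 * exp((-25/6) * t + (3) * B_t).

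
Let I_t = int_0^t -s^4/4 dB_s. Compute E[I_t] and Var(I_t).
E[I_t] = 0; Var(I_t) = t^9/144

The Itô integral of a deterministic integrand f(s) has mean 0 because each increment f(s) * (B_{s+ds} - B_s) has mean 0. By the Itô isometry:
  Var( int_0^t f(s) dB_s ) = E[ (int_0^t f(s) dB_s)^2 ] = int_0^t f(s)^2 ds.
Here f(s) = -s^4/4, so f(s)^2 = s^8/16. Integrate:
  int_0^t (s^8/16) ds = t^9/144.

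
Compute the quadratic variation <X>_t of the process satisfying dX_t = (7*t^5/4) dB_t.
<X>_t = 49*t^11/176

For an Itô process dX_t = a(t) dt + b(t) dB_t, the quadratic variation is <X>_t = int_0^t b(s)^2 ds (the drift term does not contribute). Here b(s) = 7*s^5/4, so
  b(s)^2 = 49*s^10/16.
Integrating from 0 to t:
  <X>_t = int_0^t (49*s^10/16) ds = 49*t^11/176.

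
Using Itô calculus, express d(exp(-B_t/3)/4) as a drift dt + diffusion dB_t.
d(exp(-B_t/3)/4) = (exp(-B_t/3)/72) dt + (-exp(-B_t/3)/12) dB_t

Itô's formula for f(B_t) gives d f(B_t) = f'(B_t) dB_t + (1/2) f''(B_t) dt. Compute derivatives of f(x) = exp(-x/3)/4:
  f'(x)  = -exp(-x/3)/12
  f''(x) = exp(-x/3)/36
Substitute x = B_t and multiply the f'' term by 1/2:
  drift     = (1/2) * (exp(-x/3)/36) evaluated at B_t = exp(-B_t/3)/72
  diffusion = (-exp(-x/3)/12) evaluated at B_t = -exp(-B_t/3)/12
Therefore d(exp(-B_t/3)/4) = (exp(-B_t/3)/72) dt + (-exp(-B_t/3)/12) dB_t.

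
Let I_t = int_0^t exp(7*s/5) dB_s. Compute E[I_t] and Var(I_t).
E[I_t] = 0; Var(I_t) = 5*exp(14*t/5)/14 - 5/14

The Itô integral of a deterministic integrand f(s) has mean 0 because each increment f(s) * (B_{s+ds} - B_s) has mean 0. By the Itô isometry:
  Var( int_0^t f(s) dB_s ) = E[ (int_0^t f(s) dB_s)^2 ] = int_0^t f(s)^2 ds.
Here f(s) = exp(7*s/5), so f(s)^2 = exp(14*s/5). Integrate:
  int_0^t (exp(14*s/5)) ds = 5*exp(14*t/5)/14 - 5/14.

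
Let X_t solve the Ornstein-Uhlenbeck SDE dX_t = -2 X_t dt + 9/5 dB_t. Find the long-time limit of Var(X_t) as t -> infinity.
lim Var(X_t) = 81/100

The OU SDE dX = -theta X dt + sigma dB admits the integrating factor exp(theta t): d(exp(theta t) X_t) = sigma exp(theta t) dB_t. Integrating from 0 to t gives X_t = x_0 * exp(-theta t) + sigma * int_0^t exp(-theta (t-s)) dB_s for any initial x_0. The Itô integral has variance (by the Itô isometry) sigma^2 * int_0^t exp(-2 theta (t - s)) ds = sigma^2 * (1 - exp(-2 theta t)) / (2 theta), independent of x_0.
With theta = 2, sigma = 9/5:
  Var(X_t) = (9/5)^2 * (1 - exp(-2*2 t)) / (2 * 2) = 81/100 - 81*exp(-4*t)/100.
As t -> infinity, exp(-2*2 t) -> 0, so the stationary variance is sigma^2 / (2 theta) = 81/100.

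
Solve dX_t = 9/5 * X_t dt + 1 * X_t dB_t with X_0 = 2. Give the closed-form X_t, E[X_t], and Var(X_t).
X_t = 2 * exp((13/10) t + (1) B_t); E[X_t] = 2*exp(9*t/5); Var(X_t) = 4*(exp(t) - 1)*exp(18*t/5)

For GBM dX = mu X dt + sigma X dB with X_0 = x_0, apply Itô to Y = log X: dY = (mu - sigma^2/2) dt + sigma dB, so Y_t = log(x_0) + (mu - sigma^2/2) t + sigma B_t and hence X_t = x_0 * exp((mu - sigma^2/2) t + sigma B_t).
With mu = 9/5, sigma = 1, x_0 = 2, this gives:
  X_t = 2 * exp((13/10) * t + (1) * B_t).
Since sigma*B_t ~ Normal(0, sigma^2 t), E[exp(sigma*B_t)] = exp(sigma^2 t / 2); so E[X_t] = x_0 * exp((mu - sigma^2/2) t) * exp(sigma^2 t / 2) = x_0 * exp(mu t) = 2*exp(9*t/5).
Var(X_t) = E[X_t^2] - (E[X_t])^2 = x_0^2 * exp(2 mu t) * (exp(sigma^2 t) - 1) = 4*(exp(t) - 1)*exp(18*t/5).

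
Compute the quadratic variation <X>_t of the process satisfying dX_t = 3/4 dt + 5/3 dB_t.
<X>_t = 25*t/9

For an Itô process dX_t = a(t) dt + b(t) dB_t, the quadratic variation is <X>_t = int_0^t b(s)^2 ds (the drift term does not contribute). Here b(s) = 5/3, so
  b(s)^2 = 25/9.
Integrating from 0 to t:
  <X>_t = int_0^t (25/9) ds = 25*t/9.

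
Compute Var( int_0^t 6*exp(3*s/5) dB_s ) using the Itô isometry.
Var = 30*exp(6*t/5) - 30

The Itô integral of a deterministic integrand f(s) has mean 0 because each increment f(s) * (B_{s+ds} - B_s) has mean 0. By the Itô isometry:
  Var( int_0^t f(s) dB_s ) = E[ (int_0^t f(s) dB_s)^2 ] = int_0^t f(s)^2 ds.
Here f(s) = 6*exp(3*s/5), so f(s)^2 = 36*exp(6*s/5). Integrate:
  int_0^t (36*exp(6*s/5)) ds = 30*exp(6*t/5) - 30.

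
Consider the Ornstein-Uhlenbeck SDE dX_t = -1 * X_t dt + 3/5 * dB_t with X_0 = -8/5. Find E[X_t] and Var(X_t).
E[X_t] = -8*exp(-t)/5; Var(X_t) = 9/50 - 9*exp(-2*t)/50

The OU SDE dX = -theta X dt + sigma dB admits the integrating factor exp(theta t): d(exp(theta t) X_t) = sigma exp(theta t) dB_t. Integrating from 0 to t:
  X_t = x_0 * exp(-theta t) + sigma * int_0^t exp(-theta (t-s)) dB_s.
The Itô integral has mean 0 and (by the Itô isometry) variance sigma^2 * int_0^t exp(-2 theta (t - s)) ds = sigma^2 * (1 - exp(-2 theta t)) / (2 theta).
With theta = 1, sigma = 3/5, x_0 = -8/5:
  E[X_t] = -8/5 * exp(-1 t) = -8*exp(-t)/5
  Var(X_t) = (3/5)^2 * (1 - exp(-2*1 t)) / (2 * 1) = 9/50 - 9*exp(-2*t)/50.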